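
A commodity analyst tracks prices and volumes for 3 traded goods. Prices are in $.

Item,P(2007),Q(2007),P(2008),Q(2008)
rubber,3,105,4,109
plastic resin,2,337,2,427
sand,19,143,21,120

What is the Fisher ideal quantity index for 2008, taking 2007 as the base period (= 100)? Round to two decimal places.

93.19

Laspeyres component (base-period weights):
ΣP(2007)Q(2008) = 3×109 + 2×427 + 19×120 = 327 + 854 + 2280 = 3461
ΣP(2007)Q(2007) = 3×105 + 2×337 + 19×143 = 315 + 674 + 2717 = 3706
L = 3461 / 3706 × 100 = 93.3891
Paasche component (current-period weights):
ΣP(2008)Q(2008) = 4×109 + 2×427 + 21×120 = 436 + 854 + 2520 = 3810
ΣP(2008)Q(2007) = 4×105 + 2×337 + 21×143 = 420 + 674 + 3003 = 4097
P = 3810 / 4097 × 100 = 92.9949
Fisher = √(L × P) = √(93.3891 × 92.9949) = 93.1918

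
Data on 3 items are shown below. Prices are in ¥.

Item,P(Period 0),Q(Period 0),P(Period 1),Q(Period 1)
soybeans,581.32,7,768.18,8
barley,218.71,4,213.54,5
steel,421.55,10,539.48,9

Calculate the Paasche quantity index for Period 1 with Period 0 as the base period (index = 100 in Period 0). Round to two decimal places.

Paasche quantity index uses current-period prices as weights.
ΣP(Period 1)·Q(Period 1) = 768.18×8 + 213.54×5 + 539.48×9 = 6145.44 + 1067.7 + 4855.32 = 12068.46
ΣP(Period 1)·Q(Period 0) = 768.18×7 + 213.54×4 + 539.48×10 = 5377.26 + 854.16 + 5394.8 = 11626.22
Index = 12068.46 / 11626.22 × 100 = 103.8038

103.80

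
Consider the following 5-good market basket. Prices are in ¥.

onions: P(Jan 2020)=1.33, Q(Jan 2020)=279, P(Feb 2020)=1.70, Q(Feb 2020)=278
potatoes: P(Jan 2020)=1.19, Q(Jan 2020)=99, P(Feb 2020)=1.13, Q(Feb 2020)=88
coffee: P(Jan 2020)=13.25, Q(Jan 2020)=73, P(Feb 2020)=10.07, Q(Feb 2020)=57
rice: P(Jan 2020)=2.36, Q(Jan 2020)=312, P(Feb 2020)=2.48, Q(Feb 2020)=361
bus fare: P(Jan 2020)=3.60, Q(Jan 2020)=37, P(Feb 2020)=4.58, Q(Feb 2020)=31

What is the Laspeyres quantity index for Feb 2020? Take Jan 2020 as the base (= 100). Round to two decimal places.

Laspeyres quantity index uses base-period prices as weights.
ΣP(Jan 2020)·Q(Feb 2020) = 1.33×278 + 1.19×88 + 13.25×57 + 2.36×361 + 3.60×31 = 369.74 + 104.72 + 755.25 + 851.96 + 111.6 = 2193.27
ΣP(Jan 2020)·Q(Jan 2020) = 1.33×279 + 1.19×99 + 13.25×73 + 2.36×312 + 3.60×37 = 371.07 + 117.81 + 967.25 + 736.32 + 133.2 = 2325.65
Index = 2193.27 / 2325.65 × 100 = 94.3078

94.31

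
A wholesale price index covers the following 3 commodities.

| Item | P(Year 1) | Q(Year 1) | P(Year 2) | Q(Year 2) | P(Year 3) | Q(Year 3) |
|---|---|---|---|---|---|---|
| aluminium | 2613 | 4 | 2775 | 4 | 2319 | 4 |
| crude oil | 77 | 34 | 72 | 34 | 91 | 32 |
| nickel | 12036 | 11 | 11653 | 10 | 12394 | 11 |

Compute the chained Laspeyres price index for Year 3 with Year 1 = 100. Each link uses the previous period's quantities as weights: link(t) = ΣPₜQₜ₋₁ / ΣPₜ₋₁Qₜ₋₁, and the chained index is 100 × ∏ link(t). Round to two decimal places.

102.10

Link Year 1→Year 2:
ΣP(Year 2)Q(Year 1) = 2775×4 + 72×34 + 11653×11 = 11100 + 2448 + 128183 = 141731
ΣP(Year 1)Q(Year 1) = 2613×4 + 77×34 + 12036×11 = 10452 + 2618 + 132396 = 145466
link = 141731/145466 = 0.974324
Link Year 2→Year 3:
ΣP(Year 3)Q(Year 2) = 2319×4 + 91×34 + 12394×10 = 9276 + 3094 + 123940 = 136310
ΣP(Year 2)Q(Year 2) = 2775×4 + 72×34 + 11653×10 = 11100 + 2448 + 116530 = 130078
link = 136310/130078 = 1.047910
Chained index = 100 × 0.974324 × 1.047910 = 102.1003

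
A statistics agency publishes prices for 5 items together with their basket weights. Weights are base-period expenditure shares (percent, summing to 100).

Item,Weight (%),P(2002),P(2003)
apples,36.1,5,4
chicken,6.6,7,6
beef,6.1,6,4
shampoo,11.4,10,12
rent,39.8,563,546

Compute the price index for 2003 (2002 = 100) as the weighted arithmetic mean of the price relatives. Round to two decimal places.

apples: 36.1 × (4/5) = 36.1 × 0.800000 = 28.8800
chicken: 6.6 × (6/7) = 6.6 × 0.857143 = 5.6571
beef: 6.1 × (4/6) = 6.1 × 0.666667 = 4.0667
shampoo: 11.4 × (12/10) = 11.4 × 1.200000 = 13.6800
rent: 39.8 × (546/563) = 39.8 × 0.969805 = 38.5982
Index = Σ wᵢ·(p₁ᵢ/p₀ᵢ) = 28.8800 + 5.6571 + 4.0667 + 13.6800 + 38.5982 = 90.8820

90.88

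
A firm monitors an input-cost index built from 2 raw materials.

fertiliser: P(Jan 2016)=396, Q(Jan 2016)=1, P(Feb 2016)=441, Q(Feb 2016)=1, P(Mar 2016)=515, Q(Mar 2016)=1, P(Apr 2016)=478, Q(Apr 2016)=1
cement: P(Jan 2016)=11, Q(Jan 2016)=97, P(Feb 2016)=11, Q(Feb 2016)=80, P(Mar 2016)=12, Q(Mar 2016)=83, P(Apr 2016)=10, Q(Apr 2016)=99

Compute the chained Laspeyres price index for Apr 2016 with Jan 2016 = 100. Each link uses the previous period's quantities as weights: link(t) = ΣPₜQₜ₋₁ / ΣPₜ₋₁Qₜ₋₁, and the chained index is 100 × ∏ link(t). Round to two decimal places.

99.63

Link Jan 2016→Feb 2016:
ΣP(Feb 2016)Q(Jan 2016) = 441×1 + 11×97 = 441 + 1067 = 1508
ΣP(Jan 2016)Q(Jan 2016) = 396×1 + 11×97 = 396 + 1067 = 1463
link = 1508/1463 = 1.030759
Link Feb 2016→Mar 2016:
ΣP(Mar 2016)Q(Feb 2016) = 515×1 + 12×80 = 515 + 960 = 1475
ΣP(Feb 2016)Q(Feb 2016) = 441×1 + 11×80 = 441 + 880 = 1321
link = 1475/1321 = 1.116578
Link Mar 2016→Apr 2016:
ΣP(Apr 2016)Q(Mar 2016) = 478×1 + 10×83 = 478 + 830 = 1308
ΣP(Mar 2016)Q(Mar 2016) = 515×1 + 12×83 = 515 + 996 = 1511
link = 1308/1511 = 0.865652
Chained index = 100 × 1.030759 × 1.116578 × 0.865652 = 99.6299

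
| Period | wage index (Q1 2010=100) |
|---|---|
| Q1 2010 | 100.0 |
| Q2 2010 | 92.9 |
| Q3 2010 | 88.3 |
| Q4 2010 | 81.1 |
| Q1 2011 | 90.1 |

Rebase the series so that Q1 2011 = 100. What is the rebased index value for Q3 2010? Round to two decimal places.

98.00

Rebased(Q3 2010) = 88.3 / 90.1 × 100 = 98.0022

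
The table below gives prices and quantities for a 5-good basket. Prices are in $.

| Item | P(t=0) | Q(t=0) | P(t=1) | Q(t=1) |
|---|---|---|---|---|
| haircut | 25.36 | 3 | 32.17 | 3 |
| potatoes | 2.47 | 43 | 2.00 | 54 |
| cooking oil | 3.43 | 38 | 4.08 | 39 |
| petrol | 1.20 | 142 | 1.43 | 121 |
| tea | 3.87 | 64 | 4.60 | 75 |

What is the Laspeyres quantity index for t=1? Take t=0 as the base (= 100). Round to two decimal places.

Laspeyres quantity index uses base-period prices as weights.
ΣP(t=0)·Q(t=1) = 25.36×3 + 2.47×54 + 3.43×39 + 1.20×121 + 3.87×75 = 76.08 + 133.38 + 133.77 + 145.2 + 290.25 = 778.68
ΣP(t=0)·Q(t=0) = 25.36×3 + 2.47×43 + 3.43×38 + 1.20×142 + 3.87×64 = 76.08 + 106.21 + 130.34 + 170.4 + 247.68 = 730.71
Index = 778.68 / 730.71 × 100 = 106.5648

106.56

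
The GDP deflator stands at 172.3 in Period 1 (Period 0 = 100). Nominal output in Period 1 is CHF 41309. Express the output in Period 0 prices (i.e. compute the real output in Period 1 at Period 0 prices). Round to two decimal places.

23975.04

Real = Nominal ÷ (Index/100) = 41309 ÷ (172.3/100)
     = 41309 ÷ 1.723 = 23975.0435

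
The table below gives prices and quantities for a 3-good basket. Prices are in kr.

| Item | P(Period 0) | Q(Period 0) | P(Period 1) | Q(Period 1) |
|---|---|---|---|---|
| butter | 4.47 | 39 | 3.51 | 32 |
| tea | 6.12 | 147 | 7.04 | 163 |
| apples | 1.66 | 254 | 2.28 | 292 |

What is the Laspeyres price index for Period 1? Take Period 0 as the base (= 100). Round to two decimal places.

Laspeyres price index uses base-period quantities as weights.
ΣP(Period 1)·Q(Period 0) = 3.51×39 + 7.04×147 + 2.28×254 = 136.89 + 1034.88 + 579.12 = 1750.89
ΣP(Period 0)·Q(Period 0) = 4.47×39 + 6.12×147 + 1.66×254 = 174.33 + 899.64 + 421.64 = 1495.61
Index = 1750.89 / 1495.61 × 100 = 117.0686

117.07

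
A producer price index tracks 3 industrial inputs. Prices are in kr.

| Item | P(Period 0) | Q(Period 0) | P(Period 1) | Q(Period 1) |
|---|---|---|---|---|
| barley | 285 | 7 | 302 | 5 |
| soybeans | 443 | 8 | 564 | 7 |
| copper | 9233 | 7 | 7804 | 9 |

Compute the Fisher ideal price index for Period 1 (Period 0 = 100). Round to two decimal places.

86.84

Laspeyres component (base-period weights):
ΣP(Period 1)Q(Period 0) = 302×7 + 564×8 + 7804×7 = 2114 + 4512 + 54628 = 61254
ΣP(Period 0)Q(Period 0) = 285×7 + 443×8 + 9233×7 = 1995 + 3544 + 64631 = 70170
L = 61254 / 70170 × 100 = 87.2937
Paasche component (current-period weights):
ΣP(Period 1)Q(Period 1) = 302×5 + 564×7 + 7804×9 = 1510 + 3948 + 70236 = 75694
ΣP(Period 0)Q(Period 1) = 285×5 + 443×7 + 9233×9 = 1425 + 3101 + 83097 = 87623
P = 75694 / 87623 × 100 = 86.3860
Fisher = √(L × P) = √(87.2937 × 86.3860) = 86.8387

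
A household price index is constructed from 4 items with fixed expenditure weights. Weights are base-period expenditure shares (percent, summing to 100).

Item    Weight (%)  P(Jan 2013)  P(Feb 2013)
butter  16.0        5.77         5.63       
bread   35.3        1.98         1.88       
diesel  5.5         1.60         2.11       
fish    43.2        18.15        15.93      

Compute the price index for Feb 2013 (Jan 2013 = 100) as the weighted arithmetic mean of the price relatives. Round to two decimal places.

94.30

butter: 16.0 × (5.63/5.77) = 16.0 × 0.975737 = 15.6118
bread: 35.3 × (1.88/1.98) = 35.3 × 0.949495 = 33.5172
diesel: 5.5 × (2.11/1.60) = 5.5 × 1.318750 = 7.2531
fish: 43.2 × (15.93/18.15) = 43.2 × 0.877686 = 37.9160
Index = Σ wᵢ·(p₁ᵢ/p₀ᵢ) = 15.6118 + 33.5172 + 7.2531 + 37.9160 = 94.2981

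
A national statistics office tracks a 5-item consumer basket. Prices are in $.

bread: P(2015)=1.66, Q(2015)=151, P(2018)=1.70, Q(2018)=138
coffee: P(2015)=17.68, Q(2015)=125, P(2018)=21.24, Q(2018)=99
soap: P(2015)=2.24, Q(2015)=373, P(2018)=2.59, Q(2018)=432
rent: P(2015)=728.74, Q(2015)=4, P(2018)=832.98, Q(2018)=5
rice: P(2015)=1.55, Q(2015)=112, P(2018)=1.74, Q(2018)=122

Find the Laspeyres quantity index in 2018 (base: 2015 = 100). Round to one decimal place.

Laspeyres quantity index uses base-period prices as weights.
ΣP(2015)·Q(2018) = 1.66×138 + 17.68×99 + 2.24×432 + 728.74×5 + 1.55×122 = 229.08 + 1750.32 + 967.68 + 3643.7 + 189.1 = 6779.88
ΣP(2015)·Q(2015) = 1.66×151 + 17.68×125 + 2.24×373 + 728.74×4 + 1.55×112 = 250.66 + 2210 + 835.52 + 2914.96 + 173.6 = 6384.74
Index = 6779.88 / 6384.74 × 100 = 106.1888

106.2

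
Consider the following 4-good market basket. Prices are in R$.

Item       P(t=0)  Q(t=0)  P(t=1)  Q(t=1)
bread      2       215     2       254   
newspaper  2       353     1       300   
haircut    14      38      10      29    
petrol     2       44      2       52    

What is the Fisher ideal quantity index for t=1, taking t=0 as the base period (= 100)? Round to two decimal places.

Laspeyres component (base-period weights):
ΣP(t=0)Q(t=1) = 2×254 + 2×300 + 14×29 + 2×52 = 508 + 600 + 406 + 104 = 1618
ΣP(t=0)Q(t=0) = 2×215 + 2×353 + 14×38 + 2×44 = 430 + 706 + 532 + 88 = 1756
L = 1618 / 1756 × 100 = 92.1412
Paasche component (current-period weights):
ΣP(t=1)Q(t=1) = 2×254 + 1×300 + 10×29 + 2×52 = 508 + 300 + 290 + 104 = 1202
ΣP(t=1)Q(t=0) = 2×215 + 1×353 + 10×38 + 2×44 = 430 + 353 + 380 + 88 = 1251
P = 1202 / 1251 × 100 = 96.0831
Fisher = √(L × P) = √(92.1412 × 96.0831) = 94.0915

94.09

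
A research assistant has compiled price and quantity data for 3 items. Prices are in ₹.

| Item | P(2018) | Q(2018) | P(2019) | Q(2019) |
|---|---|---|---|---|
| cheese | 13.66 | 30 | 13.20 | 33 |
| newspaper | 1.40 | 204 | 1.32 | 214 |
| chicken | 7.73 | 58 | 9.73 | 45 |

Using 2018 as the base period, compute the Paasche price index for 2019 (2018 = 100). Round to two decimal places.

Paasche price index uses current-period quantities as weights.
ΣP(2019)·Q(2019) = 13.20×33 + 1.32×214 + 9.73×45 = 435.6 + 282.48 + 437.85 = 1155.93
ΣP(2018)·Q(2019) = 13.66×33 + 1.40×214 + 7.73×45 = 450.78 + 299.6 + 347.85 = 1098.23
Index = 1155.93 / 1098.23 × 100 = 105.2539

105.25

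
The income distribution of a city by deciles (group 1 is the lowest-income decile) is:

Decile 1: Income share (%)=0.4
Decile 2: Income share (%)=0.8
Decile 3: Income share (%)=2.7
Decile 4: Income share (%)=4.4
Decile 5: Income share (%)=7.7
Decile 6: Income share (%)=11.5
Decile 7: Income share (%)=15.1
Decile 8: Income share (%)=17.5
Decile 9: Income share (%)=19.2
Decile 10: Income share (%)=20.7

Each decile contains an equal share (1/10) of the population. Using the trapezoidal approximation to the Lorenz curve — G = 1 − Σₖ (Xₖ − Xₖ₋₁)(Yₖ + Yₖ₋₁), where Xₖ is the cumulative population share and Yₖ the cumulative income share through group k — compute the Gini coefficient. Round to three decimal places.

0.421

Cumulative income shares Yₖ: 0.0040, 0.0120, 0.0390, 0.0830, 0.1600, 0.2750, 0.4260, 0.6010, 0.7930, 1.0000
Σ (Xₖ−Xₖ₋₁)(Yₖ+Yₖ₋₁) = (1/10)(0.0040+0.0000) + (1/10)(0.0120+0.0040) + (1/10)(0.0390+0.0120) + (1/10)(0.0830+0.0390) + (1/10)(0.1600+0.0830) + (1/10)(0.2750+0.1600) + (1/10)(0.4260+0.2750) + (1/10)(0.6010+0.4260) + (1/10)(0.7930+0.6010) + (1/10)(1.0000+0.7930)
  = 0.0004 + 0.0016 + 0.0051 + 0.0122 + 0.0243 + 0.0435 + 0.0701 + 0.1027 + 0.1394 + 0.1793 = 0.5786
G = 1 − 0.5786 = 0.4214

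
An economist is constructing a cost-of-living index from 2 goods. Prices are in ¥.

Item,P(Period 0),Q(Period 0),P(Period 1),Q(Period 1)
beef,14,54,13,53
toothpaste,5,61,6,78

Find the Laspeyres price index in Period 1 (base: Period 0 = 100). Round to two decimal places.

Laspeyres price index uses base-period quantities as weights.
ΣP(Period 1)·Q(Period 0) = 13×54 + 6×61 = 702 + 366 = 1068
ΣP(Period 0)·Q(Period 0) = 14×54 + 5×61 = 756 + 305 = 1061
Index = 1068 / 1061 × 100 = 100.6598

100.66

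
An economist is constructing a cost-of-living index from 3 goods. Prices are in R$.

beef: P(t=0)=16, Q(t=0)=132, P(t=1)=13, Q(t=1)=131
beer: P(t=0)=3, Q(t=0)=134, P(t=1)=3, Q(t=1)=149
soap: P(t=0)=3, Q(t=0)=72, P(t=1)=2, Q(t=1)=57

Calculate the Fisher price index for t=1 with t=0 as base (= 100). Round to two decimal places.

Laspeyres component (base-period weights):
ΣP(t=1)Q(t=0) = 13×132 + 3×134 + 2×72 = 1716 + 402 + 144 = 2262
ΣP(t=0)Q(t=0) = 16×132 + 3×134 + 3×72 = 2112 + 402 + 216 = 2730
L = 2262 / 2730 × 100 = 82.8571
Paasche component (current-period weights):
ΣP(t=1)Q(t=1) = 13×131 + 3×149 + 2×57 = 1703 + 447 + 114 = 2264
ΣP(t=0)Q(t=1) = 16×131 + 3×149 + 3×57 = 2096 + 447 + 171 = 2714
P = 2264 / 2714 × 100 = 83.4193
Fisher = √(L × P) = √(82.8571 × 83.4193) = 83.1377

83.14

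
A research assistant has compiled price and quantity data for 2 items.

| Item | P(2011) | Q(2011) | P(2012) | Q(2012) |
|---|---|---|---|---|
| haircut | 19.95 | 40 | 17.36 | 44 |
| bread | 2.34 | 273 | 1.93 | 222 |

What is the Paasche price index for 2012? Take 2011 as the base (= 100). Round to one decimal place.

Paasche price index uses current-period quantities as weights.
ΣP(2012)·Q(2012) = 17.36×44 + 1.93×222 = 763.84 + 428.46 = 1192.3
ΣP(2011)·Q(2012) = 19.95×44 + 2.34×222 = 877.8 + 519.48 = 1397.28
Index = 1192.3 / 1397.28 × 100 = 85.3301

85.3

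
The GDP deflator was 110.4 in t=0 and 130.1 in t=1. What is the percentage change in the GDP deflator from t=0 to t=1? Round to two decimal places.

17.84%

Change = (130.1 − 110.4) / 110.4 × 100
       = 19.7 / 110.4 × 100 = 17.8442%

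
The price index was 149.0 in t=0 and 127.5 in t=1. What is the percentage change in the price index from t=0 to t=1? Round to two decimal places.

-14.43%

Change = (127.5 − 149.0) / 149.0 × 100
       = -21.5 / 149.0 × 100 = -14.4295%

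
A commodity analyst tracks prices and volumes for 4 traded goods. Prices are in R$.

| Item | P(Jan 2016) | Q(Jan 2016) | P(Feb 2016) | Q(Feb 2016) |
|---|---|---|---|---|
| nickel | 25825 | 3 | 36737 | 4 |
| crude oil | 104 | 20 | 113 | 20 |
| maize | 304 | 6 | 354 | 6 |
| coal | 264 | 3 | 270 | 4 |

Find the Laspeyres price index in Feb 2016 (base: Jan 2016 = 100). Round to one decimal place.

140.4

Laspeyres price index uses base-period quantities as weights.
ΣP(Feb 2016)·Q(Jan 2016) = 36737×3 + 113×20 + 354×6 + 270×3 = 110211 + 2260 + 2124 + 810 = 115405
ΣP(Jan 2016)·Q(Jan 2016) = 25825×3 + 104×20 + 304×6 + 264×3 = 77475 + 2080 + 1824 + 792 = 82171
Index = 115405 / 82171 × 100 = 140.4449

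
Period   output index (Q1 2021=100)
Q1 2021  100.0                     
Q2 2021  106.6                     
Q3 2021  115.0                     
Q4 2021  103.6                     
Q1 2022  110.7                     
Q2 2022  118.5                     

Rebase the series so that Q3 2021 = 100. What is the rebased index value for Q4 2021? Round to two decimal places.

90.09

Rebased(Q4 2021) = 103.6 / 115.0 × 100 = 90.0870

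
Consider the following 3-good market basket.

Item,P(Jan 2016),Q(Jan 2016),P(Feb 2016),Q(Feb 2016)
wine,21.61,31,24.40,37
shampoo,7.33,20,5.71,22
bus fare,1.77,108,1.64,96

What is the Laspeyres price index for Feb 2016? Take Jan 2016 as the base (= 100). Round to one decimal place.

Laspeyres price index uses base-period quantities as weights.
ΣP(Feb 2016)·Q(Jan 2016) = 24.40×31 + 5.71×20 + 1.64×108 = 756.4 + 114.2 + 177.12 = 1047.72
ΣP(Jan 2016)·Q(Jan 2016) = 21.61×31 + 7.33×20 + 1.77×108 = 669.91 + 146.6 + 191.16 = 1007.67
Index = 1047.72 / 1007.67 × 100 = 103.9745

104.0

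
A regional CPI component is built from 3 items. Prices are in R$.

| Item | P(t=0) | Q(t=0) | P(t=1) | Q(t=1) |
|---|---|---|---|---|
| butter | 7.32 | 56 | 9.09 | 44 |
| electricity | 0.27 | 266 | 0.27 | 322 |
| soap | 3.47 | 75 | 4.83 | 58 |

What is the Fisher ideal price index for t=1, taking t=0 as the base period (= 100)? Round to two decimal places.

126.39

Laspeyres component (base-period weights):
ΣP(t=1)Q(t=0) = 9.09×56 + 0.27×266 + 4.83×75 = 509.04 + 71.82 + 362.25 = 943.11
ΣP(t=0)Q(t=0) = 7.32×56 + 0.27×266 + 3.47×75 = 409.92 + 71.82 + 260.25 = 741.99
L = 943.11 / 741.99 × 100 = 127.1055
Paasche component (current-period weights):
ΣP(t=1)Q(t=1) = 9.09×44 + 0.27×322 + 4.83×58 = 399.96 + 86.94 + 280.14 = 767.04
ΣP(t=0)Q(t=1) = 7.32×44 + 0.27×322 + 3.47×58 = 322.08 + 86.94 + 201.26 = 610.28
P = 767.04 / 610.28 × 100 = 125.6866
Fisher = √(L × P) = √(127.1055 × 125.6866) = 126.3940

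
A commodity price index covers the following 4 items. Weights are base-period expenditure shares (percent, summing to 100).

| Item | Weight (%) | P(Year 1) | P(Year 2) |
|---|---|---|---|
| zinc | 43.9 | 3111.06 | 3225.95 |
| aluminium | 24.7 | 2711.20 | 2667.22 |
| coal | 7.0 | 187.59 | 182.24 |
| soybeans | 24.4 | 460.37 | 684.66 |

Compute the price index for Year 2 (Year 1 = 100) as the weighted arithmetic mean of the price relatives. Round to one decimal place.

zinc: 43.9 × (3225.95/3111.06) = 43.9 × 1.036930 = 45.5212
aluminium: 24.7 × (2667.22/2711.20) = 24.7 × 0.983778 = 24.2993
coal: 7.0 × (182.24/187.59) = 7.0 × 0.971480 = 6.8004
soybeans: 24.4 × (684.66/460.37) = 24.4 × 1.487195 = 36.2876
Index = Σ wᵢ·(p₁ᵢ/p₀ᵢ) = 45.5212 + 24.2993 + 6.8004 + 36.2876 = 112.9085

112.9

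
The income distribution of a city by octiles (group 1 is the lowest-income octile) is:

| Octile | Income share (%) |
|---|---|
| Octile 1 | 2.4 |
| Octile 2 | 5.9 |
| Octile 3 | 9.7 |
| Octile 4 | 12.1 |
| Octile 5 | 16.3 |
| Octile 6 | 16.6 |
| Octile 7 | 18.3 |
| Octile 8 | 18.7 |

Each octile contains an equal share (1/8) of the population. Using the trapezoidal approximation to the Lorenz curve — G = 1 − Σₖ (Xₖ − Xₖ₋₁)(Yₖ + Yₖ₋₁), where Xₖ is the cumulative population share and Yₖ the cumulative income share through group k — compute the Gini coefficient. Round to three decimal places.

Cumulative income shares Yₖ: 0.0240, 0.0830, 0.1800, 0.3010, 0.4640, 0.6300, 0.8130, 1.0000
Σ (Xₖ−Xₖ₋₁)(Yₖ+Yₖ₋₁) = (1/8)(0.0240+0.0000) + (1/8)(0.0830+0.0240) + (1/8)(0.1800+0.0830) + (1/8)(0.3010+0.1800) + (1/8)(0.4640+0.3010) + (1/8)(0.6300+0.4640) + (1/8)(0.8130+0.6300) + (1/8)(1.0000+0.8130)
  = 0.0030 + 0.0134 + 0.0329 + 0.0601 + 0.0956 + 0.1367 + 0.1804 + 0.2266 = 0.7488
G = 1 − 0.7488 = 0.2512

0.251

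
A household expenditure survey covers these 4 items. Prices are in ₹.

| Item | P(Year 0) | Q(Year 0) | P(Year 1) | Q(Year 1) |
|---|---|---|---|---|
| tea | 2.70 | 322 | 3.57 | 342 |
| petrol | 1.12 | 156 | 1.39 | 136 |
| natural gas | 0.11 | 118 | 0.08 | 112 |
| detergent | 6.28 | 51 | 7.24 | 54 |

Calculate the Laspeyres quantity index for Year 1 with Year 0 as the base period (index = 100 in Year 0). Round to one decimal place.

103.6

Laspeyres quantity index uses base-period prices as weights.
ΣP(Year 0)·Q(Year 1) = 2.70×342 + 1.12×136 + 0.11×112 + 6.28×54 = 923.4 + 152.32 + 12.32 + 339.12 = 1427.16
ΣP(Year 0)·Q(Year 0) = 2.70×322 + 1.12×156 + 0.11×118 + 6.28×51 = 869.4 + 174.72 + 12.98 + 320.28 = 1377.38
Index = 1427.16 / 1377.38 × 100 = 103.6141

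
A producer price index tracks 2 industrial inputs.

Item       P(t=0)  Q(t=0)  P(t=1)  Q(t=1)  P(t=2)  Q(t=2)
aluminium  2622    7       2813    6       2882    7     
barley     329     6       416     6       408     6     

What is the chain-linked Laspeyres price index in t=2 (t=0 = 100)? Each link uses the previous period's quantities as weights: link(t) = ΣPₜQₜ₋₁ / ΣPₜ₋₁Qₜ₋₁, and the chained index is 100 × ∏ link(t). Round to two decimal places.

Link t=0→t=1:
ΣP(t=1)Q(t=0) = 2813×7 + 416×6 = 19691 + 2496 = 22187
ΣP(t=0)Q(t=0) = 2622×7 + 329×6 = 18354 + 1974 = 20328
link = 22187/20328 = 1.091450
Link t=1→t=2:
ΣP(t=2)Q(t=1) = 2882×6 + 408×6 = 17292 + 2448 = 19740
ΣP(t=1)Q(t=1) = 2813×6 + 416×6 = 16878 + 2496 = 19374
link = 19740/19374 = 1.018891
Chained index = 100 × 1.091450 × 1.018891 = 111.2069

111.21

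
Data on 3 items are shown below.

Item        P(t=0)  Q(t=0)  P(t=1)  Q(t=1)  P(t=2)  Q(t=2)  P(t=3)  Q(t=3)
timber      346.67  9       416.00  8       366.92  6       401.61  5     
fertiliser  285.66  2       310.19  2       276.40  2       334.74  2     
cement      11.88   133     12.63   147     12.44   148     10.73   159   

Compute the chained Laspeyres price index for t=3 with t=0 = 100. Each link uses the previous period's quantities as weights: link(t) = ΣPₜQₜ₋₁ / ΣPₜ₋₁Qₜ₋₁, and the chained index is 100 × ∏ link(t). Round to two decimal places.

Link t=0→t=1:
ΣP(t=1)Q(t=0) = 416.00×9 + 310.19×2 + 12.63×133 = 3744 + 620.38 + 1679.79 = 6044.17
ΣP(t=0)Q(t=0) = 346.67×9 + 285.66×2 + 11.88×133 = 3120.03 + 571.32 + 1580.04 = 5271.39
link = 6044.17/5271.39 = 1.146599
Link t=1→t=2:
ΣP(t=2)Q(t=1) = 366.92×8 + 276.40×2 + 12.44×147 = 2935.36 + 552.8 + 1828.68 = 5316.84
ΣP(t=1)Q(t=1) = 416.00×8 + 310.19×2 + 12.63×147 = 3328 + 620.38 + 1856.61 = 5804.99
link = 5316.84/5804.99 = 0.915909
Link t=2→t=3:
ΣP(t=3)Q(t=2) = 401.61×6 + 334.74×2 + 10.73×148 = 2409.66 + 669.48 + 1588.04 = 4667.18
ΣP(t=2)Q(t=2) = 366.92×6 + 276.40×2 + 12.44×148 = 2201.52 + 552.8 + 1841.12 = 4595.44
link = 4667.18/4595.44 = 1.015611
Chained index = 100 × 1.146599 × 0.915909 × 1.015611 = 106.6574

106.66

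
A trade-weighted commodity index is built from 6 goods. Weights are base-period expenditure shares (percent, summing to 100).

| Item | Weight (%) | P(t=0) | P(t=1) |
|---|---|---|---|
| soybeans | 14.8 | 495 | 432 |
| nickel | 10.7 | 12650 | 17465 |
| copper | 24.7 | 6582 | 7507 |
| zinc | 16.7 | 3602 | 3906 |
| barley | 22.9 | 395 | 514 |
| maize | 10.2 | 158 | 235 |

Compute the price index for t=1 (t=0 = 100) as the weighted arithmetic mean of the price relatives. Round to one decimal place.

soybeans: 14.8 × (432/495) = 14.8 × 0.872727 = 12.9164
nickel: 10.7 × (17465/12650) = 10.7 × 1.380632 = 14.7728
copper: 24.7 × (7507/6582) = 24.7 × 1.140535 = 28.1712
zinc: 16.7 × (3906/3602) = 16.7 × 1.084398 = 18.1094
barley: 22.9 × (514/395) = 22.9 × 1.301266 = 29.7990
maize: 10.2 × (235/158) = 10.2 × 1.487342 = 15.1709
Index = Σ wᵢ·(p₁ᵢ/p₀ᵢ) = 12.9164 + 14.7728 + 28.1712 + 18.1094 + 29.7990 + 15.1709 = 118.9397

118.9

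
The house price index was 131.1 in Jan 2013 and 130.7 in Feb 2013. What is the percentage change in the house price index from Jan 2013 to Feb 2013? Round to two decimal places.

-0.31%

Change = (130.7 − 131.1) / 131.1 × 100
       = -0.4 / 131.1 × 100 = -0.3051%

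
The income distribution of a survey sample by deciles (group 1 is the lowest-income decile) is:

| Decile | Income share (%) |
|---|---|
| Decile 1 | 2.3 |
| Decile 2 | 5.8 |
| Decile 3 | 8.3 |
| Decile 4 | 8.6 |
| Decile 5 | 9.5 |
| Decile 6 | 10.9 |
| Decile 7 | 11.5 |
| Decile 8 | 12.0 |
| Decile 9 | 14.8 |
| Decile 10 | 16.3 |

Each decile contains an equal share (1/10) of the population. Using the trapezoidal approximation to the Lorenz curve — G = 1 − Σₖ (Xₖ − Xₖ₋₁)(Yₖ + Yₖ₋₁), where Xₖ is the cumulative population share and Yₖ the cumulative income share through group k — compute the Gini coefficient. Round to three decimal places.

Cumulative income shares Yₖ: 0.0230, 0.0810, 0.1640, 0.2500, 0.3450, 0.4540, 0.5690, 0.6890, 0.8370, 1.0000
Σ (Xₖ−Xₖ₋₁)(Yₖ+Yₖ₋₁) = (1/10)(0.0230+0.0000) + (1/10)(0.0810+0.0230) + (1/10)(0.1640+0.0810) + (1/10)(0.2500+0.1640) + (1/10)(0.3450+0.2500) + (1/10)(0.4540+0.3450) + (1/10)(0.5690+0.4540) + (1/10)(0.6890+0.5690) + (1/10)(0.8370+0.6890) + (1/10)(1.0000+0.8370)
  = 0.0023 + 0.0104 + 0.0245 + 0.0414 + 0.0595 + 0.0799 + 0.1023 + 0.1258 + 0.1526 + 0.1837 = 0.7824
G = 1 − 0.7824 = 0.2176

0.218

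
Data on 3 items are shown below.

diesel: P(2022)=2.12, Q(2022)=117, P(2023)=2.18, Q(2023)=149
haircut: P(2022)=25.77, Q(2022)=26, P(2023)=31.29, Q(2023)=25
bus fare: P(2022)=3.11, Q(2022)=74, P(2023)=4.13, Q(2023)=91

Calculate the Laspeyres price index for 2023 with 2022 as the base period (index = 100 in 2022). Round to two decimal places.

Laspeyres price index uses base-period quantities as weights.
ΣP(2023)·Q(2022) = 2.18×117 + 31.29×26 + 4.13×74 = 255.06 + 813.54 + 305.62 = 1374.22
ΣP(2022)·Q(2022) = 2.12×117 + 25.77×26 + 3.11×74 = 248.04 + 670.02 + 230.14 = 1148.2
Index = 1374.22 / 1148.2 × 100 = 119.6847

119.68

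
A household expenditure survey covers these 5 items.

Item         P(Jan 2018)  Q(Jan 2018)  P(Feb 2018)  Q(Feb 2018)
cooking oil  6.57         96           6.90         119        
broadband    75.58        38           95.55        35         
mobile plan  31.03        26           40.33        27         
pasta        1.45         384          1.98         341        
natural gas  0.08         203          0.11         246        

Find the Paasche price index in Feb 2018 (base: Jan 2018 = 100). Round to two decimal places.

Paasche price index uses current-period quantities as weights.
ΣP(Feb 2018)·Q(Feb 2018) = 6.90×119 + 95.55×35 + 40.33×27 + 1.98×341 + 0.11×246 = 821.1 + 3344.25 + 1088.91 + 675.18 + 27.06 = 5956.5
ΣP(Jan 2018)·Q(Feb 2018) = 6.57×119 + 75.58×35 + 31.03×27 + 1.45×341 + 0.08×246 = 781.83 + 2645.3 + 837.81 + 494.45 + 19.68 = 4779.07
Index = 5956.5 / 4779.07 × 100 = 124.6372

124.64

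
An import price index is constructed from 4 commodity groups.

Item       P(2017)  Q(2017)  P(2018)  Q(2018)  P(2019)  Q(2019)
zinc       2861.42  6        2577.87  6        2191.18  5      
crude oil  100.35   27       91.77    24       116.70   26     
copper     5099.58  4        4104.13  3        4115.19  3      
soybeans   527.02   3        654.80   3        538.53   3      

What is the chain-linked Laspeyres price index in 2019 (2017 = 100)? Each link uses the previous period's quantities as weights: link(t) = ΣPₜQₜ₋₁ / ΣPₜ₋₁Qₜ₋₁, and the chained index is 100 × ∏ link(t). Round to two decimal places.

Link 2017→2018:
ΣP(2018)Q(2017) = 2577.87×6 + 91.77×27 + 4104.13×4 + 654.80×3 = 15467.22 + 2477.79 + 16416.52 + 1964.4 = 36325.93
ΣP(2017)Q(2017) = 2861.42×6 + 100.35×27 + 5099.58×4 + 527.02×3 = 17168.52 + 2709.45 + 20398.32 + 1581.06 = 41857.35
link = 36325.93/41857.35 = 0.867851
Link 2018→2019:
ΣP(2019)Q(2018) = 2191.18×6 + 116.70×24 + 4115.19×3 + 538.53×3 = 13147.08 + 2800.8 + 12345.57 + 1615.59 = 29909.04
ΣP(2018)Q(2018) = 2577.87×6 + 91.77×24 + 4104.13×3 + 654.80×3 = 15467.22 + 2202.48 + 12312.39 + 1964.4 = 31946.49
link = 29909.04/31946.49 = 0.936223
Chained index = 100 × 0.867851 × 0.936223 = 81.2502

81.25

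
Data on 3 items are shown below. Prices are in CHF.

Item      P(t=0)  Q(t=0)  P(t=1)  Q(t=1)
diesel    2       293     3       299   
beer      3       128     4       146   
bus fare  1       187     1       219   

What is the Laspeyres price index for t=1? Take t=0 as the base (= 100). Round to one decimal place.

Laspeyres price index uses base-period quantities as weights.
ΣP(t=1)·Q(t=0) = 3×293 + 4×128 + 1×187 = 879 + 512 + 187 = 1578
ΣP(t=0)·Q(t=0) = 2×293 + 3×128 + 1×187 = 586 + 384 + 187 = 1157
Index = 1578 / 1157 × 100 = 136.3872

136.4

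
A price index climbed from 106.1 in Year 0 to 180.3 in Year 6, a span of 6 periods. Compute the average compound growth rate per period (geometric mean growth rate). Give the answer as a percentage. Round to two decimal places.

Growth factor = (180.3/106.1)^(1/6) = (1.699340)^(1/6) = 1.092396
Growth rate = 1.092396 − 1 = 0.092396 = 9.2396%

9.24%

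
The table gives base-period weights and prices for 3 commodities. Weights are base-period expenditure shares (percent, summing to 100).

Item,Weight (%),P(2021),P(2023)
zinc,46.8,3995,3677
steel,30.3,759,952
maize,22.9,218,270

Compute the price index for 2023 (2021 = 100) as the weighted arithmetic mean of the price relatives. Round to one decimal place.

109.4

zinc: 46.8 × (3677/3995) = 46.8 × 0.920401 = 43.0747
steel: 30.3 × (952/759) = 30.3 × 1.254282 = 38.0047
maize: 22.9 × (270/218) = 22.9 × 1.238532 = 28.3624
Index = Σ wᵢ·(p₁ᵢ/p₀ᵢ) = 43.0747 + 38.0047 + 28.3624 = 109.4419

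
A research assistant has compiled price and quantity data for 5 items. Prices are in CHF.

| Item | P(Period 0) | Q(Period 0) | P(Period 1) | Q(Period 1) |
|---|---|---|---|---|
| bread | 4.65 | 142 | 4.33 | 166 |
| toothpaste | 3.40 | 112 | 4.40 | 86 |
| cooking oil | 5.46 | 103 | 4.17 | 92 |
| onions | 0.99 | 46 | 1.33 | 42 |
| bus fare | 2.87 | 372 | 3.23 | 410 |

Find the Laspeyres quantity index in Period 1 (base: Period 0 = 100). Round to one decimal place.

Laspeyres quantity index uses base-period prices as weights.
ΣP(Period 0)·Q(Period 1) = 4.65×166 + 3.40×86 + 5.46×92 + 0.99×42 + 2.87×410 = 771.9 + 292.4 + 502.32 + 41.58 + 1176.7 = 2784.9
ΣP(Period 0)·Q(Period 0) = 4.65×142 + 3.40×112 + 5.46×103 + 0.99×46 + 2.87×372 = 660.3 + 380.8 + 562.38 + 45.54 + 1067.64 = 2716.66
Index = 2784.9 / 2716.66 × 100 = 102.5119

102.5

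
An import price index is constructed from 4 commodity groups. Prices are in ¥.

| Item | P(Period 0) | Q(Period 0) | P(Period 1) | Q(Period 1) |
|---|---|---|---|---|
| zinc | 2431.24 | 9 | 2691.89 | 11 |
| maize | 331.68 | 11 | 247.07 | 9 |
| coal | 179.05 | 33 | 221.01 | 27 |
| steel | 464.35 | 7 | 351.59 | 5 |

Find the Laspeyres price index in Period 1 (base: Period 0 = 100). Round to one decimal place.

105.8

Laspeyres price index uses base-period quantities as weights.
ΣP(Period 1)·Q(Period 0) = 2691.89×9 + 247.07×11 + 221.01×33 + 351.59×7 = 24227.01 + 2717.77 + 7293.33 + 2461.13 = 36699.24
ΣP(Period 0)·Q(Period 0) = 2431.24×9 + 331.68×11 + 179.05×33 + 464.35×7 = 21881.16 + 3648.48 + 5908.65 + 3250.45 = 34688.74
Index = 36699.24 / 34688.74 × 100 = 105.7958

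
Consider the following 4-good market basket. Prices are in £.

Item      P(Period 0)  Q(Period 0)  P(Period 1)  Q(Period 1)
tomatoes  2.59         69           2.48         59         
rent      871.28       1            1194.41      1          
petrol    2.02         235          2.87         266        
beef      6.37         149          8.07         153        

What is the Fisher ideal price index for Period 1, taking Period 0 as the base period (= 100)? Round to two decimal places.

Laspeyres component (base-period weights):
ΣP(Period 1)Q(Period 0) = 2.48×69 + 1194.41×1 + 2.87×235 + 8.07×149 = 171.12 + 1194.41 + 674.45 + 1202.43 = 3242.41
ΣP(Period 0)Q(Period 0) = 2.59×69 + 871.28×1 + 2.02×235 + 6.37×149 = 178.71 + 871.28 + 474.7 + 949.13 = 2473.82
L = 3242.41 / 2473.82 × 100 = 131.0690
Paasche component (current-period weights):
ΣP(Period 1)Q(Period 1) = 2.48×59 + 1194.41×1 + 2.87×266 + 8.07×153 = 146.32 + 1194.41 + 763.42 + 1234.71 = 3338.86
ΣP(Period 0)Q(Period 1) = 2.59×59 + 871.28×1 + 2.02×266 + 6.37×153 = 152.81 + 871.28 + 537.32 + 974.61 = 2536.02
P = 3338.86 / 2536.02 × 100 = 131.6575
Fisher = √(L × P) = √(131.0690 × 131.6575) = 131.3629

131.36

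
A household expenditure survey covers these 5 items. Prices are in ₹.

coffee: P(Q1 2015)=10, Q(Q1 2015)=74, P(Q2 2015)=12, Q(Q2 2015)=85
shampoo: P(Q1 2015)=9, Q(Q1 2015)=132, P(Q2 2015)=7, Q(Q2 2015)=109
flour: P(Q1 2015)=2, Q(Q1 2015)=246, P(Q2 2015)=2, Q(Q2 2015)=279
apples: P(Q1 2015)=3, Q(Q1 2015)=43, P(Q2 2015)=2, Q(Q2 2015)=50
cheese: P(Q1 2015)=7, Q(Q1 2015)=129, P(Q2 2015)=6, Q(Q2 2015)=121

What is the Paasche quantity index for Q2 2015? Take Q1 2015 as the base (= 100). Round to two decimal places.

100.09

Paasche quantity index uses current-period prices as weights.
ΣP(Q2 2015)·Q(Q2 2015) = 12×85 + 7×109 + 2×279 + 2×50 + 6×121 = 1020 + 763 + 558 + 100 + 726 = 3167
ΣP(Q2 2015)·Q(Q1 2015) = 12×74 + 7×132 + 2×246 + 2×43 + 6×129 = 888 + 924 + 492 + 86 + 774 = 3164
Index = 3167 / 3164 × 100 = 100.0948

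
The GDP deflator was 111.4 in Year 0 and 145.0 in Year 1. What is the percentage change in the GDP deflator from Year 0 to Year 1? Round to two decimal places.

30.16%

Change = (145.0 − 111.4) / 111.4 × 100
       = 33.6 / 111.4 × 100 = 30.1616%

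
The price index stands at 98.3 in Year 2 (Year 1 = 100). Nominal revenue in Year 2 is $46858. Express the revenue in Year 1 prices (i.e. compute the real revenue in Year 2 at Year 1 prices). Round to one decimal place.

47668.4

Real = Nominal ÷ (Index/100) = 46858 ÷ (98.3/100)
     = 46858 ÷ 0.983 = 47668.3622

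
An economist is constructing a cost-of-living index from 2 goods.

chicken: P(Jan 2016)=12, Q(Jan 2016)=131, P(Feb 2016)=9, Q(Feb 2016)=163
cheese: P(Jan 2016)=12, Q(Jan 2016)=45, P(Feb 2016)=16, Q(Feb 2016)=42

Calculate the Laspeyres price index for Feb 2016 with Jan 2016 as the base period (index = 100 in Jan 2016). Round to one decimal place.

89.9

Laspeyres price index uses base-period quantities as weights.
ΣP(Feb 2016)·Q(Jan 2016) = 9×131 + 16×45 = 1179 + 720 = 1899
ΣP(Jan 2016)·Q(Jan 2016) = 12×131 + 12×45 = 1572 + 540 = 2112
Index = 1899 / 2112 × 100 = 89.9148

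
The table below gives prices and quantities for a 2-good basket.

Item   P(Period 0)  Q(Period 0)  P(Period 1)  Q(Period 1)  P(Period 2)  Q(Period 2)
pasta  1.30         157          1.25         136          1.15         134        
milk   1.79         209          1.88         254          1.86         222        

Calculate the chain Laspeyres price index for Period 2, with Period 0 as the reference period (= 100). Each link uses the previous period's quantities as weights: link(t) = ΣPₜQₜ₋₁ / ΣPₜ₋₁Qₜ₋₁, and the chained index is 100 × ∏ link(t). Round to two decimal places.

98.96

Link Period 0→Period 1:
ΣP(Period 1)Q(Period 0) = 1.25×157 + 1.88×209 = 196.25 + 392.92 = 589.17
ΣP(Period 0)Q(Period 0) = 1.30×157 + 1.79×209 = 204.1 + 374.11 = 578.21
link = 589.17/578.21 = 1.018955
Link Period 1→Period 2:
ΣP(Period 2)Q(Period 1) = 1.15×136 + 1.86×254 = 156.4 + 472.44 = 628.84
ΣP(Period 1)Q(Period 1) = 1.25×136 + 1.88×254 = 170 + 477.52 = 647.52
link = 628.84/647.52 = 0.971151
Chained index = 100 × 1.018955 × 0.971151 = 98.9560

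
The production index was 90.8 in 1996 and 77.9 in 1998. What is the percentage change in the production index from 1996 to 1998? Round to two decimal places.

Change = (77.9 − 90.8) / 90.8 × 100
       = -12.9 / 90.8 × 100 = -14.2070%

-14.21%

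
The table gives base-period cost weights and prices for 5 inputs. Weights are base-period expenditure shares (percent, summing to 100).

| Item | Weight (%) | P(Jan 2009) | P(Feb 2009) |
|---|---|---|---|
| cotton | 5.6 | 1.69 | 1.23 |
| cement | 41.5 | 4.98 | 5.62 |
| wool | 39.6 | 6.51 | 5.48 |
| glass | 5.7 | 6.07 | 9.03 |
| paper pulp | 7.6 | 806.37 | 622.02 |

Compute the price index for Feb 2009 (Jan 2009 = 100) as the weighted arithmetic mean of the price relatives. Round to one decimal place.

98.6

cotton: 5.6 × (1.23/1.69) = 5.6 × 0.727811 = 4.0757
cement: 41.5 × (5.62/4.98) = 41.5 × 1.128514 = 46.8333
wool: 39.6 × (5.48/6.51) = 39.6 × 0.841782 = 33.3346
glass: 5.7 × (9.03/6.07) = 5.7 × 1.487644 = 8.4796
paper pulp: 7.6 × (622.02/806.37) = 7.6 × 0.771383 = 5.8625
Index = Σ wᵢ·(p₁ᵢ/p₀ᵢ) = 4.0757 + 46.8333 + 33.3346 + 8.4796 + 5.8625 = 98.5857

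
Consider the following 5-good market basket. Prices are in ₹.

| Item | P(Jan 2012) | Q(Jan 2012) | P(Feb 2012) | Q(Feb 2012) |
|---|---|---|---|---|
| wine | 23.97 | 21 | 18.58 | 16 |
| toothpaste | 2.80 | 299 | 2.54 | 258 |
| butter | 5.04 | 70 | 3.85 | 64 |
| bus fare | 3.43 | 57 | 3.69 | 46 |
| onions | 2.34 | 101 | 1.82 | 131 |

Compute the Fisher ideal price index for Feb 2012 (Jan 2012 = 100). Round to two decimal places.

85.12

Laspeyres component (base-period weights):
ΣP(Feb 2012)Q(Jan 2012) = 18.58×21 + 2.54×299 + 3.85×70 + 3.69×57 + 1.82×101 = 390.18 + 759.46 + 269.5 + 210.33 + 183.82 = 1813.29
ΣP(Jan 2012)Q(Jan 2012) = 23.97×21 + 2.80×299 + 5.04×70 + 3.43×57 + 2.34×101 = 503.37 + 837.2 + 352.8 + 195.51 + 236.34 = 2125.22
L = 1813.29 / 2125.22 × 100 = 85.3225
Paasche component (current-period weights):
ΣP(Feb 2012)Q(Feb 2012) = 18.58×16 + 2.54×258 + 3.85×64 + 3.69×46 + 1.82×131 = 297.28 + 655.32 + 246.4 + 169.74 + 238.42 = 1607.16
ΣP(Jan 2012)Q(Feb 2012) = 23.97×16 + 2.80×258 + 5.04×64 + 3.43×46 + 2.34×131 = 383.52 + 722.4 + 322.56 + 157.78 + 306.54 = 1892.8
P = 1607.16 / 1892.8 × 100 = 84.9091
Fisher = √(L × P) = √(85.3225 × 84.9091) = 85.1155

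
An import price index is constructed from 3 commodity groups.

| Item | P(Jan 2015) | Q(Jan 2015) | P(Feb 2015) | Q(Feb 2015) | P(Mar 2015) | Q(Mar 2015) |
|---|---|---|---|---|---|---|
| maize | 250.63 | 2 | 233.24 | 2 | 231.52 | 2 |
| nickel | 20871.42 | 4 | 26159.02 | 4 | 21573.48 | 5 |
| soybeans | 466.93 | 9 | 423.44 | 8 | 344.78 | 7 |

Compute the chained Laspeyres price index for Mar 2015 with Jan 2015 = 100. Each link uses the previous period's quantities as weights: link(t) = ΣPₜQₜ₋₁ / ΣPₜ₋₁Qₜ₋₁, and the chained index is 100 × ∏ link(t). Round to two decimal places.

Link Jan 2015→Feb 2015:
ΣP(Feb 2015)Q(Jan 2015) = 233.24×2 + 26159.02×4 + 423.44×9 = 466.48 + 104636.08 + 3810.96 = 108913.52
ΣP(Jan 2015)Q(Jan 2015) = 250.63×2 + 20871.42×4 + 466.93×9 = 501.26 + 83485.68 + 4202.37 = 88189.31
link = 108913.52/88189.31 = 1.234997
Link Feb 2015→Mar 2015:
ΣP(Mar 2015)Q(Feb 2015) = 231.52×2 + 21573.48×4 + 344.78×8 = 463.04 + 86293.92 + 2758.24 = 89515.2
ΣP(Feb 2015)Q(Feb 2015) = 233.24×2 + 26159.02×4 + 423.44×8 = 466.48 + 104636.08 + 3387.52 = 108490.08
link = 89515.2/108490.08 = 0.825100
Chained index = 100 × 1.234997 × 0.825100 = 101.8996

101.90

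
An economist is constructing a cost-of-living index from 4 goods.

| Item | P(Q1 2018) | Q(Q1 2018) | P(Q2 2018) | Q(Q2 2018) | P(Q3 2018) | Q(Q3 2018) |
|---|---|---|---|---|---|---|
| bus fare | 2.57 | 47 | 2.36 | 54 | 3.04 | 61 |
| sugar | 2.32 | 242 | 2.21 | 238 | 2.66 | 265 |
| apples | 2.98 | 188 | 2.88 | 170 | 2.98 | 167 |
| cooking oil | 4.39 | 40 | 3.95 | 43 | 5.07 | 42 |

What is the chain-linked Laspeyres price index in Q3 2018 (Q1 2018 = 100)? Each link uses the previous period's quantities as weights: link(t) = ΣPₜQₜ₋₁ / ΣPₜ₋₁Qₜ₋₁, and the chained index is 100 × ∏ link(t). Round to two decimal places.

109.96

Link Q1 2018→Q2 2018:
ΣP(Q2 2018)Q(Q1 2018) = 2.36×47 + 2.21×242 + 2.88×188 + 3.95×40 = 110.92 + 534.82 + 541.44 + 158 = 1345.18
ΣP(Q1 2018)Q(Q1 2018) = 2.57×47 + 2.32×242 + 2.98×188 + 4.39×40 = 120.79 + 561.44 + 560.24 + 175.6 = 1418.07
link = 1345.18/1418.07 = 0.948599
Link Q2 2018→Q3 2018:
ΣP(Q3 2018)Q(Q2 2018) = 3.04×54 + 2.66×238 + 2.98×170 + 5.07×43 = 164.16 + 633.08 + 506.6 + 218.01 = 1521.85
ΣP(Q2 2018)Q(Q2 2018) = 2.36×54 + 2.21×238 + 2.88×170 + 3.95×43 = 127.44 + 525.98 + 489.6 + 169.85 = 1312.87
link = 1521.85/1312.87 = 1.159178
Chained index = 100 × 0.948599 × 1.159178 = 109.9595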